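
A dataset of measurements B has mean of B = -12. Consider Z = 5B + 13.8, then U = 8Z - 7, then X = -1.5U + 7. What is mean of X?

mean of Z = 5·(-12) + 13.8 = -46.2.
mean of U = 8·(-46.2) + (-7) = -376.6.
mean of X = (-1.5)·(-376.6) + 7 = 571.9.

mean of X = 571.9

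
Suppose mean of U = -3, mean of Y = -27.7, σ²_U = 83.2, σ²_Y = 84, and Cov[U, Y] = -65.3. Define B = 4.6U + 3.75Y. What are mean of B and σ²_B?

mean of B = 4.6·mean of U + 3.75·mean of Y = 4.6·(-3) + 3.75·(-27.7) = -117.675.
σ²_B = a²·σ²_U + b²·σ²_Y + 2ab·Cov[U, Y] with a = 4.6, b = 3.75.
= 4.6²·83.2 + 3.75²·84 + 2·4.6·3.75·(-65.3)
= 1760.512 + 1181.25 + (-2252.85) = 688.912.

mean of B = -117.675, σ²_B = 688.912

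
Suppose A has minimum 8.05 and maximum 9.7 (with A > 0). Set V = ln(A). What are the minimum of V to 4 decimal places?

ln(A) is increasing on this domain, so min(V) comes from min(A) = 8.05: min(V) = ln(8.05) ≈ 2.0857.

min(V) = 2.0857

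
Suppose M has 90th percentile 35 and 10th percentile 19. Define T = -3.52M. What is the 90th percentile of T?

Since a = -3.52 < 0 the transformation is decreasing, reversing order: the 90th percentile of T corresponds to the 10th percentile of M.
So P_{90}(T) = a·P_{10}(M) + b = (-3.52)·19 = -66.88.

90th percentile of T = -66.88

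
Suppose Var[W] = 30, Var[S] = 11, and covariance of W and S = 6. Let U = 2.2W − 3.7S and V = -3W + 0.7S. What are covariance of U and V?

covariance of U and V = -150.65

By bilinearity, covariance of U and V = ac·Var[W] + bd·Var[S] + (ad+bc)·covariance of W and S, with a=2.2, b=-3.7, c=-3, d=0.7.
ac·Var[W] = 2.2·(-3)·30 = -198
bd·Var[S] = (-3.7)·0.7·11 = -28.49
(ad+bc)·covariance of W and S = (12.64)·6 = 75.84
covariance of U and V = -198 + (-28.49) + 75.84 = -150.65.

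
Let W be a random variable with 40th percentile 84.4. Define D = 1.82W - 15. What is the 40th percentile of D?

Since a = 1.82 > 0 the transformation is increasing, so the 40th percentile of D = a·(P_{40} of W) + b = 1.82·84.4 + (-15) = 138.608.

40th percentile of D = 138.608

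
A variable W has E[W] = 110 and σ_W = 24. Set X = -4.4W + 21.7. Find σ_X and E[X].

X = -4.4W + 21.7 is linear with a = -4.4, b = 21.7.
σ_X = |a|·σ_W = |-4.4|·24 = 105.6.
E[X] = a·E[W] + b = (-4.4)·110 + 21.7 = -462.3.

σ_X = 105.6, E[X] = -462.3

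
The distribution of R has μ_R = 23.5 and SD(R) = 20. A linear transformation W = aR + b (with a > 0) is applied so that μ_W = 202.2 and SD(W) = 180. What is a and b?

a = 9, b = -9.3

SD(W) = a·SD(R) (a > 0), so a = 180/20 = 9.
μ_W = a·μ_R + b, so b = 202.2 − 9·23.5 = -9.3.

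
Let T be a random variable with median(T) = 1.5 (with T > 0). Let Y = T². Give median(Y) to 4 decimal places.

T² is monotone on this domain, so median(Y) = square(1.5) = 2.25.

median(Y) = 2.25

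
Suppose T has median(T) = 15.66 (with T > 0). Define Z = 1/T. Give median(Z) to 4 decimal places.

1/T is monotone on this domain, so median(Z) = 1/(15.66) ≈ 0.0639.

median(Z) = 0.0639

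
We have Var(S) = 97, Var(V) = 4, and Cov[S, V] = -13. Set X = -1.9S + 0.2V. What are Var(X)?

Var(X) = 360.21

Var(X) = a²·Var(S) + b²·Var(V) + 2ab·Cov[S, V] with a = -1.9, b = 0.2.
= (-1.9)²·97 + 0.2²·4 + 2·(-1.9)·0.2·(-13)
= 350.17 + 0.16 + 9.88 = 360.21.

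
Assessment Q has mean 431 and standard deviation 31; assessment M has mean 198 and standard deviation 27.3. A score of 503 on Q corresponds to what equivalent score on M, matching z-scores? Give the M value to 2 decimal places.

z = (503 − 431)/31 ≈ 2.3226.
M = 198 + z·27.3 = 198 + (503 − 431)·27.3/31 ≈ 261.41.

M = 261.41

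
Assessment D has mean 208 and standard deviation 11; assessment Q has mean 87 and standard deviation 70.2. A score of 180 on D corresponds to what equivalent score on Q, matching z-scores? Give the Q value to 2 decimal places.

Q = -91.69

z = (180 − 208)/11 ≈ -2.5455.
Q = 87 + z·70.2 = 87 + (180 − 208)·70.2/11 ≈ -91.69.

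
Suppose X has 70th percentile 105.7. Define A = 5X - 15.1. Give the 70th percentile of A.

70th percentile of A = 513.4

Since a = 5 > 0 the transformation is increasing, so the 70th percentile of A = a·(P_{70} of X) + b = 5·105.7 + (-15.1) = 513.4.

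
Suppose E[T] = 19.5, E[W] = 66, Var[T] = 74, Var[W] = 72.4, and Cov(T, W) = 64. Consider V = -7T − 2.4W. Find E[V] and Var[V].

E[V] = (-7)·E[T] + (-2.4)·E[W] = (-7)·19.5 + (-2.4)·66 = -294.9.
Var[V] = a²·Var[T] + b²·Var[W] + 2ab·Cov(T, W) with a = -7, b = -2.4.
= (-7)²·74 + (-2.4)²·72.4 + 2·(-7)·(-2.4)·64
= 3626 + 417.024 + 2150.4 = 6193.424.

E[V] = -294.9, Var[V] = 6193.424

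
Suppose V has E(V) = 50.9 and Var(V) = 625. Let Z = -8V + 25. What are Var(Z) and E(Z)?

Var(Z) = 40000, E(Z) = -382.2

Z = -8V + 25 is linear with a = -8, b = 25.
Var(Z) = a²·Var(V) = (-8)²·625 = 40000 (the additive constant 25 does not affect variance).
E(Z) = a·E(V) + b = (-8)·50.9 + 25 = -382.2.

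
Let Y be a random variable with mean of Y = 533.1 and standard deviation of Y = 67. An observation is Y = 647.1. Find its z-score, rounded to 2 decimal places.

z = 1.70

z = (Y − mean of Y) / standard deviation of Y = (647.1 − 533.1) / 67 ≈ 1.70.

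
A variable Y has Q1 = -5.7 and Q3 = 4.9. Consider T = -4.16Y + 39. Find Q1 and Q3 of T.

Q1(T) = 18.616, Q3(T) = 62.712

a = -4.16 < 0 reverses order: Q1(T) comes from Q3(Y), Q3(T) from Q1(Y).
Q1(T) = (-4.16)·4.9 + 39 = 18.616; Q3(T) = (-4.16)·(-5.7) + 39 = 62.712.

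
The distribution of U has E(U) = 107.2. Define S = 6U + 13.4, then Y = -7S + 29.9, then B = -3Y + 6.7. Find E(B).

E(S) = 6·107.2 + 13.4 = 656.6.
E(Y) = (-7)·656.6 + 29.9 = -4566.3.
E(B) = (-3)·(-4566.3) + 6.7 = 13705.6.

E(B) = 13705.6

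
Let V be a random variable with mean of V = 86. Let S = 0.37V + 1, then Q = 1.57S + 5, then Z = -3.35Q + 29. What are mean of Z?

mean of S = 0.37·86 + 1 = 32.82.
mean of Q = 1.57·32.82 + 5 = 56.5274.
mean of Z = (-3.35)·56.5274 + 29 = -160.36679.

mean of Z = -160.36679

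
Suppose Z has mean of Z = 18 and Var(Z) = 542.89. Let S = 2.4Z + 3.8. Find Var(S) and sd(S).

Var(S) = 3127.0464, sd(S) = 55.92

S = 2.4Z + 3.8 is linear with a = 2.4, b = 3.8.
Var(S) = a²·Var(Z) = 2.4²·542.89 = 3127.0464 (the additive constant 3.8 does not affect variance).
sd(Z) = √542.89 = 23.3.
sd(S) = |a|·sd(Z) = |2.4|·23.3 = 55.92.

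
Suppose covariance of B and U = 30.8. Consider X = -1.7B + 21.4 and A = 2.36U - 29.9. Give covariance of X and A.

covariance of X and A = a·c·covariance of B and U = (-1.7)·2.36·30.8 = -123.5696. Additive constants drop out.

covariance of X and A = -123.5696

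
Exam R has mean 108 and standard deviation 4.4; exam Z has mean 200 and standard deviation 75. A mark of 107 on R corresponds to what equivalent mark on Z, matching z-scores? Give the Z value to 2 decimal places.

z = (107 − 108)/4.4 ≈ -0.2273.
Z = 200 + z·75 = 200 + (107 − 108)·75/4.4 ≈ 182.95.

Z = 182.95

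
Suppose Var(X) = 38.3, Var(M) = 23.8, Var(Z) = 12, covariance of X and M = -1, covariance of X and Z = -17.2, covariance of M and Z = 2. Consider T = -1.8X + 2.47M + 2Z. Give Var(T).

Var(T) = a²·Var(X) + b²·Var(M) + c²·Var(Z) + 2ab·covariance of X and M + 2ac·covariance of X and Z + 2bc·covariance of M and Z, with a = -1.8, b = 2.47, c = 2.
= 124.092 + 145.20142 + 48 + 8.892 + 123.84 + 19.76
= 469.78542.

Var(T) = 469.78542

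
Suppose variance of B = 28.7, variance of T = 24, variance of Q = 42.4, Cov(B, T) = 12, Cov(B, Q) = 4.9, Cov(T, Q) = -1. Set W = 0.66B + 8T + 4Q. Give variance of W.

variance of W = 2315.49372

variance of W = a²·variance of B + b²·variance of T + c²·variance of Q + 2ab·Cov(B, T) + 2ac·Cov(B, Q) + 2bc·Cov(T, Q), with a = 0.66, b = 8, c = 4.
= 12.50172 + 1536 + 678.4 + 126.72 + 25.872 + (-64)
= 2315.49372.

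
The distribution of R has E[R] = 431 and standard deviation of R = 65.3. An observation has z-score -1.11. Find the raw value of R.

R = 358.517

R = E[R] + z·standard deviation of R = 431 + (-1.11)·65.3 = 358.517.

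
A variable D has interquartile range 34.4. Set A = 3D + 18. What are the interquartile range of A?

Under A = aD + b, IQR(A) = |a|·IQR(D) = |3|·34.4 = 103.2 (shifts cancel; spread scales by |a|).

IQR(A) = 103.2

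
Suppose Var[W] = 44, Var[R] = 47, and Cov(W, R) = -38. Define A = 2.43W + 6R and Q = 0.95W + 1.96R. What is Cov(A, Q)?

Cov(A, Q) = 256.7076

By bilinearity, Cov(A, Q) = ac·Var[W] + bd·Var[R] + (ad+bc)·Cov(W, R), with a=2.43, b=6, c=0.95, d=1.96.
ac·Var[W] = 2.43·0.95·44 = 101.574
bd·Var[R] = 6·1.96·47 = 552.72
(ad+bc)·Cov(W, R) = (10.4628)·(-38) = -397.5864
Cov(A, Q) = 101.574 + 552.72 + (-397.5864) = 256.7076.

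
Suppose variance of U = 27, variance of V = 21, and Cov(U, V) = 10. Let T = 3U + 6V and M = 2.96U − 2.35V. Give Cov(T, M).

Cov(T, M) = 50.76

By bilinearity, Cov(T, M) = ac·variance of U + bd·variance of V + (ad+bc)·Cov(U, V), with a=3, b=6, c=2.96, d=-2.35.
ac·variance of U = 3·2.96·27 = 239.76
bd·variance of V = 6·(-2.35)·21 = -296.1
(ad+bc)·Cov(U, V) = (10.71)·10 = 107.1
Cov(T, M) = 239.76 + (-296.1) + 107.1 = 50.76.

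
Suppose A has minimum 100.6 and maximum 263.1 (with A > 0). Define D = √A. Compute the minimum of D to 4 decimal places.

√A is increasing on this domain, so min(D) comes from min(A) = 100.6: min(D) = √(100.6) ≈ 10.03.

min(D) = 10.03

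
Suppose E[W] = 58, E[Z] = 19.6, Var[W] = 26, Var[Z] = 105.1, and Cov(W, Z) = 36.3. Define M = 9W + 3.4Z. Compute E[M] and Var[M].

E[M] = 588.64, Var[M] = 5542.516

E[M] = 9·E[W] + 3.4·E[Z] = 9·58 + 3.4·19.6 = 588.64.
Var[M] = a²·Var[W] + b²·Var[Z] + 2ab·Cov(W, Z) with a = 9, b = 3.4.
= 9²·26 + 3.4²·105.1 + 2·9·3.4·36.3
= 2106 + 1214.956 + 2221.56 = 5542.516.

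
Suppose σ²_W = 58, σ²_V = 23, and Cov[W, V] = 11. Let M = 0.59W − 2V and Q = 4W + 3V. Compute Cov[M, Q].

By bilinearity, Cov[M, Q] = ac·σ²_W + bd·σ²_V + (ad+bc)·Cov[W, V], with a=0.59, b=-2, c=4, d=3.
ac·σ²_W = 0.59·4·58 = 136.88
bd·σ²_V = (-2)·3·23 = -138
(ad+bc)·Cov[W, V] = (-6.23)·11 = -68.53
Cov[M, Q] = 136.88 + (-138) + (-68.53) = -69.65.

Cov[M, Q] = -69.65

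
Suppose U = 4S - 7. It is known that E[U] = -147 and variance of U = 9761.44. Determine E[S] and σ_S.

E[S] = -35, σ_S = 24.7

From U = 4S - 7: E[U] = a·E[S] + b, so E[S] = (E[U] − b)/a = (-147 − (-7))/4 = -35.
σ_U = √9761.44 = 98.8.
σ_U = |a|·σ_S, so σ_S = 98.8/|4| = 24.7.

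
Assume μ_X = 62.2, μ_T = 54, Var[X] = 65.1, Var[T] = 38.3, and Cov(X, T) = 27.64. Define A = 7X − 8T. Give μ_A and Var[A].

μ_A = 7·μ_X + (-8)·μ_T = 7·62.2 + (-8)·54 = 3.4.
Var[A] = a²·Var[X] + b²·Var[T] + 2ab·Cov(X, T) with a = 7, b = -8.
= 7²·65.1 + (-8)²·38.3 + 2·7·(-8)·27.64
= 3189.9 + 2451.2 + (-3095.68) = 2545.42.

μ_A = 3.4, Var[A] = 2545.42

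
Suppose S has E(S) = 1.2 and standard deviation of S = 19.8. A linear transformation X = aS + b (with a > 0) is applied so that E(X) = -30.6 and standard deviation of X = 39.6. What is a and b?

a = 2, b = -33

standard deviation of X = a·standard deviation of S (a > 0), so a = 39.6/19.8 = 2.
E(X) = a·E(S) + b, so b = -30.6 − 2·1.2 = -33.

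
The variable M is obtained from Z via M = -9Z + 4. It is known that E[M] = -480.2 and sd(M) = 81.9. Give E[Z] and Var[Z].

From M = -9Z + 4: E[M] = a·E[Z] + b, so E[Z] = (E[M] − b)/a = (-480.2 − 4)/(-9) = 53.8.
Var[M] = 81.9² = 6707.61.
Var[M] = a²·Var[Z], so Var[Z] = 6707.61/(-9)² = 82.81.

E[Z] = 53.8, Var[Z] = 82.81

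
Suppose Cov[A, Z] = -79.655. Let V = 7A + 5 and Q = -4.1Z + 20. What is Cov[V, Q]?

Cov[V, Q] = a·c·Cov[A, Z] = 7·(-4.1)·(-79.655) = 2286.0985. Additive constants drop out.

Cov[V, Q] = 2286.0985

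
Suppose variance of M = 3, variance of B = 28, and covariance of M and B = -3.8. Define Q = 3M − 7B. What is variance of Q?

variance of Q = 1558.6

variance of Q = a²·variance of M + b²·variance of B + 2ab·covariance of M and B with a = 3, b = -7.
= 3²·3 + (-7)²·28 + 2·3·(-7)·(-3.8)
= 27 + 1372 + 159.6 = 1558.6.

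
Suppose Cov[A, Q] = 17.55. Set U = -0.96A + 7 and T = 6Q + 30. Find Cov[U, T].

Cov[U, T] = a·c·Cov[A, Q] = (-0.96)·6·17.55 = -101.088. Additive constants drop out.

Cov[U, T] = -101.088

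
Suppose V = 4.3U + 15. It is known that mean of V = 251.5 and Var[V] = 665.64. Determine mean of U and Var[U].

From V = 4.3U + 15: mean of V = a·mean of U + b, so mean of U = (mean of V − b)/a = (251.5 − 15)/4.3 = 55.
Var[V] = a²·Var[U], so Var[U] = 665.64/4.3² = 36.

mean of U = 55, Var[U] = 36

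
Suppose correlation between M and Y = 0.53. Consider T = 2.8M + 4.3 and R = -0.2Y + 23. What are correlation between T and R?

correlation between T and R = -0.53

Linear rescalings preserve |correlation|; the slopes 2.8 and -0.2 have opposite signs, so the correlation flips sign: correlation between T and R = −correlation between M and Y = -0.53.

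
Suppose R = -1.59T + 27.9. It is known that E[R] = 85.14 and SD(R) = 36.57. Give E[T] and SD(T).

E[T] = -36, SD(T) = 23

From R = -1.59T + 27.9: E[R] = a·E[T] + b, so E[T] = (E[R] − b)/a = (85.14 − 27.9)/(-1.59) = -36.
SD(R) = |a|·SD(T), so SD(T) = 36.57/|-1.59| = 23.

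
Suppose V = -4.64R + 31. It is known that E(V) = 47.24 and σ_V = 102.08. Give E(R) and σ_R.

E(R) = -3.5, σ_R = 22

From V = -4.64R + 31: E(V) = a·E(R) + b, so E(R) = (E(V) − b)/a = (47.24 − 31)/(-4.64) = -3.5.
σ_V = |a|·σ_R, so σ_R = 102.08/|-4.64| = 22.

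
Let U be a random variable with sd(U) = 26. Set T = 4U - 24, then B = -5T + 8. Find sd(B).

sd(T) = |4|·26 = 104.
sd(B) = |-5|·104 = 520.

sd(B) = 520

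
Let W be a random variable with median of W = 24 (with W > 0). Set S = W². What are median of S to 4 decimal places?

median of S = 576

W² is monotone on this domain, so median of S = square(24) = 576.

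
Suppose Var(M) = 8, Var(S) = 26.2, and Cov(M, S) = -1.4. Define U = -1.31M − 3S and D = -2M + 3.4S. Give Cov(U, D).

Cov(U, D) = -248.4444

By bilinearity, Cov(U, D) = ac·Var(M) + bd·Var(S) + (ad+bc)·Cov(M, S), with a=-1.31, b=-3, c=-2, d=3.4.
ac·Var(M) = (-1.31)·(-2)·8 = 20.96
bd·Var(S) = (-3)·3.4·26.2 = -267.24
(ad+bc)·Cov(M, S) = (1.546)·(-1.4) = -2.1644
Cov(U, D) = 20.96 + (-267.24) + (-2.1644) = -248.4444.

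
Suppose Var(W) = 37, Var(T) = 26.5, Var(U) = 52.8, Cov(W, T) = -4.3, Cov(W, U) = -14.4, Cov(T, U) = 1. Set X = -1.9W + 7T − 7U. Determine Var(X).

Var(X) = a²·Var(W) + b²·Var(T) + c²·Var(U) + 2ab·Cov(W, T) + 2ac·Cov(W, U) + 2bc·Cov(T, U), with a = -1.9, b = 7, c = -7.
= 133.57 + 1298.5 + 2587.2 + 114.38 + (-383.04) + (-98)
= 3652.61.

Var(X) = 3652.61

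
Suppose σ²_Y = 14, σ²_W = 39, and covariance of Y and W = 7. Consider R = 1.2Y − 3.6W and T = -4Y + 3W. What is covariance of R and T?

covariance of R and T = -362.4

By bilinearity, covariance of R and T = ac·σ²_Y + bd·σ²_W + (ad+bc)·covariance of Y and W, with a=1.2, b=-3.6, c=-4, d=3.
ac·σ²_Y = 1.2·(-4)·14 = -67.2
bd·σ²_W = (-3.6)·3·39 = -421.2
(ad+bc)·covariance of Y and W = (18)·7 = 126
covariance of R and T = -67.2 + (-421.2) + 126 = -362.4.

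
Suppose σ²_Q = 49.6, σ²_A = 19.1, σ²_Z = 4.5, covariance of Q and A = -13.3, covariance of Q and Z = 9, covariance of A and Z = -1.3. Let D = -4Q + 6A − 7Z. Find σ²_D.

σ²_D = a²·σ²_Q + b²·σ²_A + c²·σ²_Z + 2ab·covariance of Q and A + 2ac·covariance of Q and Z + 2bc·covariance of A and Z, with a = -4, b = 6, c = -7.
= 793.6 + 687.6 + 220.5 + 638.4 + 504 + 109.2
= 2953.3.

σ²_D = 2953.3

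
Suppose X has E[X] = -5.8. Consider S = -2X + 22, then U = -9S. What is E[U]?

E[U] = -302.4

E[S] = (-2)·(-5.8) + 22 = 33.6.
E[U] = (-9)·33.6 = -302.4.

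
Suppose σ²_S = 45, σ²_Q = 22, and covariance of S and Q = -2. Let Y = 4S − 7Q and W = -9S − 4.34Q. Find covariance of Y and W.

By bilinearity, covariance of Y and W = ac·σ²_S + bd·σ²_Q + (ad+bc)·covariance of S and Q, with a=4, b=-7, c=-9, d=-4.34.
ac·σ²_S = 4·(-9)·45 = -1620
bd·σ²_Q = (-7)·(-4.34)·22 = 668.36
(ad+bc)·covariance of S and Q = (45.64)·(-2) = -91.28
covariance of Y and W = -1620 + 668.36 + (-91.28) = -1042.92.

covariance of Y and W = -1042.92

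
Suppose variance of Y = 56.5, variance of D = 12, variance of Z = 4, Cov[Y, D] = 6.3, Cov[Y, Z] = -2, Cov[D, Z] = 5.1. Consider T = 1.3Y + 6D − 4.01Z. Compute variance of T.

variance of T = 465.5254

variance of T = a²·variance of Y + b²·variance of D + c²·variance of Z + 2ab·Cov[Y, D] + 2ac·Cov[Y, Z] + 2bc·Cov[D, Z], with a = 1.3, b = 6, c = -4.01.
= 95.485 + 432 + 64.3204 + 98.28 + 20.852 + (-245.412)
= 465.5254.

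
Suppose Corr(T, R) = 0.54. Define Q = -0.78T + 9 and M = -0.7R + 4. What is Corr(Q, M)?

Linear rescalings preserve correlation up to sign; here the slopes -0.78 and -0.7 have the same sign, so Corr(Q, M) = Corr(T, R) = 0.54.

Corr(Q, M) = 0.54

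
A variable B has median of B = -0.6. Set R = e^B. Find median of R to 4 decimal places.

e^B is monotone on this domain, so median of R = exp(-0.6) ≈ 0.5488.

median of R = 0.5488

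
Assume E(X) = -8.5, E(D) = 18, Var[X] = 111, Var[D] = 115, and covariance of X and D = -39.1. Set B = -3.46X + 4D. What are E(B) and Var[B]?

E(B) = (-3.46)·E(X) + 4·E(D) = (-3.46)·(-8.5) + 4·18 = 101.41.
Var[B] = a²·Var[X] + b²·Var[D] + 2ab·covariance of X and D with a = -3.46, b = 4.
= (-3.46)²·111 + 4²·115 + 2·(-3.46)·4·(-39.1)
= 1328.8476 + 1840 + 1082.288 = 4251.1356.

E(B) = 101.41, Var[B] = 4251.1356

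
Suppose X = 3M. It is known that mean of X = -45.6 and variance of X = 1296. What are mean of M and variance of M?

From X = 3M: mean of X = a·mean of M + b, so mean of M = (mean of X − b)/a = (-45.6 − 0)/3 = -15.2.
variance of X = a²·variance of M, so variance of M = 1296/3² = 144.

mean of M = -15.2, variance of M = 144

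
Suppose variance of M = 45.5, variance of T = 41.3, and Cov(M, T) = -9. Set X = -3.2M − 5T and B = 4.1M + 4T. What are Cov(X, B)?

By bilinearity, Cov(X, B) = ac·variance of M + bd·variance of T + (ad+bc)·Cov(M, T), with a=-3.2, b=-5, c=4.1, d=4.
ac·variance of M = (-3.2)·4.1·45.5 = -596.96
bd·variance of T = (-5)·4·41.3 = -826
(ad+bc)·Cov(M, T) = (-33.3)·(-9) = 299.7
Cov(X, B) = -596.96 + (-826) + 299.7 = -1123.26.

Cov(X, B) = -1123.26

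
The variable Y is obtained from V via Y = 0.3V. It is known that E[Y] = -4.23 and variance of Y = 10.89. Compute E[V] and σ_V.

From Y = 0.3V: E[Y] = a·E[V] + b, so E[V] = (E[Y] − b)/a = (-4.23 − 0)/0.3 = -14.1.
σ_Y = √10.89 = 3.3.
σ_Y = |a|·σ_V, so σ_V = 3.3/|0.3| = 11.

E[V] = -14.1, σ_V = 11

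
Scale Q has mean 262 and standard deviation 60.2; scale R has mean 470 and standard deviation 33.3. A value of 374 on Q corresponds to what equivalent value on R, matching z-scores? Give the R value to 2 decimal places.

R = 531.95

z = (374 − 262)/60.2 ≈ 1.8605.
R = 470 + z·33.3 = 470 + (374 − 262)·33.3/60.2 ≈ 531.95.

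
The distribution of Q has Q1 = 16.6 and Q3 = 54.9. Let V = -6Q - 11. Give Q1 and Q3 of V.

a = -6 < 0 reverses order: Q1(V) comes from Q3(Q), Q3(V) from Q1(Q).
Q1(V) = (-6)·54.9 + (-11) = -340.4; Q3(V) = (-6)·16.6 + (-11) = -110.6.

Q1(V) = -340.4, Q3(V) = -110.6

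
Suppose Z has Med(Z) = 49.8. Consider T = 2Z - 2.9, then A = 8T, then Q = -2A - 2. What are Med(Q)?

Med(T) = 2·49.8 + (-2.9) = 96.7.
Med(A) = 8·96.7 = 773.6.
Med(Q) = (-2)·773.6 + (-2) = -1549.2.

Med(Q) = -1549.2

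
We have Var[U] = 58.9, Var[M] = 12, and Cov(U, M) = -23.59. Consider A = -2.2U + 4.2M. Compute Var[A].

Var[A] = a²·Var[U] + b²·Var[M] + 2ab·Cov(U, M) with a = -2.2, b = 4.2.
= (-2.2)²·58.9 + 4.2²·12 + 2·(-2.2)·4.2·(-23.59)
= 285.076 + 211.68 + 435.9432 = 932.6992.

Var[A] = 932.6992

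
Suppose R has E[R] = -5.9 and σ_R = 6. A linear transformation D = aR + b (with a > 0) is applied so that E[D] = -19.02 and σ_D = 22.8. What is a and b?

a = 3.8, b = 3.4

σ_D = a·σ_R (a > 0), so a = 22.8/6 = 3.8.
E[D] = a·E[R] + b, so b = -19.02 − 3.8·(-5.9) = 3.4.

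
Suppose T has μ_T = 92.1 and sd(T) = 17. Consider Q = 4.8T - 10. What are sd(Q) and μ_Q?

sd(Q) = 81.6, μ_Q = 432.08

Q = 4.8T - 10 is linear with a = 4.8, b = -10.
sd(Q) = |a|·sd(T) = |4.8|·17 = 81.6.
μ_Q = a·μ_T + b = 4.8·92.1 + (-10) = 432.08.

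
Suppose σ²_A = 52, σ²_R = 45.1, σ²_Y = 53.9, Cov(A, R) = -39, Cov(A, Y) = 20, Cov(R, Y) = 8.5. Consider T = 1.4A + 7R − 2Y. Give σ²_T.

σ²_T = 1413.02

σ²_T = a²·σ²_A + b²·σ²_R + c²·σ²_Y + 2ab·Cov(A, R) + 2ac·Cov(A, Y) + 2bc·Cov(R, Y), with a = 1.4, b = 7, c = -2.
= 101.92 + 2209.9 + 215.6 + (-764.4) + (-112) + (-238)
= 1413.02.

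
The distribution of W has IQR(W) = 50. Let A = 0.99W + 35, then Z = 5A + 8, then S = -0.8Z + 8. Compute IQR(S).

IQR(A) = |0.99|·50 = 49.5.
IQR(Z) = |5|·49.5 = 247.5.
IQR(S) = |-0.8|·247.5 = 198.

IQR(S) = 198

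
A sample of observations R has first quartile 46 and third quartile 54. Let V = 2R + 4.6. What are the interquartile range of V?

IQR(V) = 16

IQR of R = Q3 − Q1 = 54 − 46 = 8.
Under V = aR + b, IQR(V) = |a|·IQR(R) = |2|·8 = 16 (shifts cancel; spread scales by |a|).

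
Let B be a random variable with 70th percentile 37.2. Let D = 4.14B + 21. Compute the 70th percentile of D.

Since a = 4.14 > 0 the transformation is increasing, so the 70th percentile of D = a·(P_{70} of B) + b = 4.14·37.2 + 21 = 175.008.

70th percentile of D = 175.008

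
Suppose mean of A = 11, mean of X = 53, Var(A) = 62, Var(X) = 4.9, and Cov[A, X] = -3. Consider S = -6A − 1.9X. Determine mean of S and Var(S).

mean of S = (-6)·mean of A + (-1.9)·mean of X = (-6)·11 + (-1.9)·53 = -166.7.
Var(S) = a²·Var(A) + b²·Var(X) + 2ab·Cov[A, X] with a = -6, b = -1.9.
= (-6)²·62 + (-1.9)²·4.9 + 2·(-6)·(-1.9)·(-3)
= 2232 + 17.689 + (-68.4) = 2181.289.

mean of S = -166.7, Var(S) = 2181.289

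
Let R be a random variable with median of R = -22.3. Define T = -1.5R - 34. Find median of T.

median of T = -0.55

A linear map preserves order up to sign, so median of T = a·median of R + b = (-1.5)·(-22.3) + (-34) = -0.55.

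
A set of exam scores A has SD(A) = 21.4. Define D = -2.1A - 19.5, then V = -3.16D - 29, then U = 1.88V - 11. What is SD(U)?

SD(D) = |-2.1|·21.4 = 44.94.
SD(V) = |-3.16|·44.94 = 142.0104.
SD(U) = |1.88|·142.0104 = 266.979552.

SD(U) = 266.979552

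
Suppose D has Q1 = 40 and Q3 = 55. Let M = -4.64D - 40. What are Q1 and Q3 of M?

a = -4.64 < 0 reverses order: Q1(M) comes from Q3(D), Q3(M) from Q1(D).
Q1(M) = (-4.64)·55 + (-40) = -295.2; Q3(M) = (-4.64)·40 + (-40) = -225.6.

Q1(M) = -295.2, Q3(M) = -225.6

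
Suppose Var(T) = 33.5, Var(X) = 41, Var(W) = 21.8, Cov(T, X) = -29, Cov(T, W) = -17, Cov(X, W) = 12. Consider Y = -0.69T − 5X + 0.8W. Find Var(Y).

Var(Y) = 777.56935

Var(Y) = a²·Var(T) + b²·Var(X) + c²·Var(W) + 2ab·Cov(T, X) + 2ac·Cov(T, W) + 2bc·Cov(X, W), with a = -0.69, b = -5, c = 0.8.
= 15.94935 + 1025 + 13.952 + (-200.1) + 18.768 + (-96)
= 777.56935.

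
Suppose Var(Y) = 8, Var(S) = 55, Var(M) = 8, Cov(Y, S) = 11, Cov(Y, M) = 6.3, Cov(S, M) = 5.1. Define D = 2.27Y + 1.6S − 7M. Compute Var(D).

Var(D) = 339.4732

Var(D) = a²·Var(Y) + b²·Var(S) + c²·Var(M) + 2ab·Cov(Y, S) + 2ac·Cov(Y, M) + 2bc·Cov(S, M), with a = 2.27, b = 1.6, c = -7.
= 41.2232 + 140.8 + 392 + 79.904 + (-200.214) + (-114.24)
= 339.4732.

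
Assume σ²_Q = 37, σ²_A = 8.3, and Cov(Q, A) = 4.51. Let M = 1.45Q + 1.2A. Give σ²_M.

σ²_M = 105.4393

σ²_M = a²·σ²_Q + b²·σ²_A + 2ab·Cov(Q, A) with a = 1.45, b = 1.2.
= 1.45²·37 + 1.2²·8.3 + 2·1.45·1.2·4.51
= 77.7925 + 11.952 + 15.6948 = 105.4393.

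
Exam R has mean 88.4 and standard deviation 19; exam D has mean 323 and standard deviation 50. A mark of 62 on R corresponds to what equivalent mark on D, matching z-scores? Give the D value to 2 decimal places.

z = (62 − 88.4)/19 ≈ -1.3895.
D = 323 + z·50 = 323 + (62 − 88.4)·50/19 ≈ 253.53.

D = 253.53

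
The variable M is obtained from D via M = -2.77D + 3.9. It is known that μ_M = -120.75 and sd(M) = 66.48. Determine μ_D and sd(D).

From M = -2.77D + 3.9: μ_M = a·μ_D + b, so μ_D = (μ_M − b)/a = (-120.75 − 3.9)/(-2.77) = 45.
sd(M) = |a|·sd(D), so sd(D) = 66.48/|-2.77| = 24.

μ_D = 45, sd(D) = 24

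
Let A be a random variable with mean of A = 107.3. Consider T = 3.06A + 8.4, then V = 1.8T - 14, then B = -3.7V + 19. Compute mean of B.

mean of T = 3.06·107.3 + 8.4 = 336.738.
mean of V = 1.8·336.738 + (-14) = 592.1284.
mean of B = (-3.7)·592.1284 + 19 = -2171.87508.

mean of B = -2171.87508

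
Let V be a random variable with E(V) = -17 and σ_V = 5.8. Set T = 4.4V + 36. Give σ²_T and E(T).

T = 4.4V + 36 is linear with a = 4.4, b = 36.
σ²_V = 5.8² = 33.64.
σ²_T = a²·σ²_V = 4.4²·33.64 = 651.2704 (the additive constant 36 does not affect variance).
E(T) = a·E(V) + b = 4.4·(-17) + 36 = -38.8.

σ²_T = 651.2704, E(T) = -38.8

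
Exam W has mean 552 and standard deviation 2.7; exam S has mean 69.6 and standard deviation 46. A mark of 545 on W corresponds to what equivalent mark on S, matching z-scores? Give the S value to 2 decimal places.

z = (545 − 552)/2.7 ≈ -2.5926.
S = 69.6 + z·46 = 69.6 + (545 − 552)·46/2.7 ≈ -49.66.

S = -49.66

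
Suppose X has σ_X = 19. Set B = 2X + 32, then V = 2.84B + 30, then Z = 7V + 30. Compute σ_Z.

σ_Z = 755.44

σ_B = |2|·19 = 38.
σ_V = |2.84|·38 = 107.92.
σ_Z = |7|·107.92 = 755.44.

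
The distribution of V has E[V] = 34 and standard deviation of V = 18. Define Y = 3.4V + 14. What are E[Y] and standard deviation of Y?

E[Y] = 129.6, standard deviation of Y = 61.2

Y = 3.4V + 14 is linear with a = 3.4, b = 14.
E[Y] = a·E[V] + b = 3.4·34 + 14 = 129.6.
standard deviation of Y = |a|·standard deviation of V = |3.4|·18 = 61.2.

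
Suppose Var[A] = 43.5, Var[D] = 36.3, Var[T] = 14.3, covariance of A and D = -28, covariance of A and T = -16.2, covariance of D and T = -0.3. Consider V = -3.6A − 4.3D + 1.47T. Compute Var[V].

Var[V] = a²·Var[A] + b²·Var[D] + c²·Var[T] + 2ab·covariance of A and D + 2ac·covariance of A and T + 2bc·covariance of D and T, with a = -3.6, b = -4.3, c = 1.47.
= 563.76 + 671.187 + 30.90087 + (-866.88) + 171.4608 + 3.7926
= 574.22127.

Var[V] = 574.22127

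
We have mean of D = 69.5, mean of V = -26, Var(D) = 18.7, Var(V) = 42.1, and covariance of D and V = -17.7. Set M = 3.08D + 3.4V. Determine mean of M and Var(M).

mean of M = 125.66, Var(M) = 293.36288

mean of M = 3.08·mean of D + 3.4·mean of V = 3.08·69.5 + 3.4·(-26) = 125.66.
Var(M) = a²·Var(D) + b²·Var(V) + 2ab·covariance of D and V with a = 3.08, b = 3.4.
= 3.08²·18.7 + 3.4²·42.1 + 2·3.08·3.4·(-17.7)
= 177.39568 + 486.676 + (-370.7088) = 293.36288.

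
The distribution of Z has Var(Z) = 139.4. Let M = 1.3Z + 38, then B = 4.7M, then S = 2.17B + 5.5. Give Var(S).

Var(M) = 1.3²·139.4 = 235.586.
Var(B) = 4.7²·235.586 = 5204.09474.
Var(S) = 2.17²·5204.09474 = 24505.561721186.

Var(S) = 24505.561721186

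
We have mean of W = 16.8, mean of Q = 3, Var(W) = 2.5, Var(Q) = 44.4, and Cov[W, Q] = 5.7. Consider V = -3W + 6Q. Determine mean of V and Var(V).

mean of V = (-3)·mean of W + 6·mean of Q = (-3)·16.8 + 6·3 = -32.4.
Var(V) = a²·Var(W) + b²·Var(Q) + 2ab·Cov[W, Q] with a = -3, b = 6.
= (-3)²·2.5 + 6²·44.4 + 2·(-3)·6·5.7
= 22.5 + 1598.4 + (-205.2) = 1415.7.

mean of V = -32.4, Var(V) = 1415.7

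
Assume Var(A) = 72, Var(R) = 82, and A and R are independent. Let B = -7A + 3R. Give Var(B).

Var(B) = a²·Var(A) + b²·Var(R) + 2ab·Cov[A, R] with a = -7, b = 3.
Independence gives Cov[A, R] = 0.
= (-7)²·72 + 3²·82 + 2·(-7)·3·0
= 3528 + 738 + 0 = 4266.

Var(B) = 4266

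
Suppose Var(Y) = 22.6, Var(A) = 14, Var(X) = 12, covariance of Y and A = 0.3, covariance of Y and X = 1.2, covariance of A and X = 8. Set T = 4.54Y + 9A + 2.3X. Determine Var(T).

Var(T) = 2044.07896

Var(T) = a²·Var(Y) + b²·Var(A) + c²·Var(X) + 2ab·covariance of Y and A + 2ac·covariance of Y and X + 2bc·covariance of A and X, with a = 4.54, b = 9, c = 2.3.
= 465.82216 + 1134 + 63.48 + 24.516 + 25.0608 + 331.2
= 2044.07896.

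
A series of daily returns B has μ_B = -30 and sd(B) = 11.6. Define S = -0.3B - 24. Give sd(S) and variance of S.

sd(S) = 3.48, variance of S = 12.1104

S = -0.3B - 24 is linear with a = -0.3, b = -24.
sd(S) = |a|·sd(B) = |-0.3|·11.6 = 3.48.
variance of B = 11.6² = 134.56.
variance of S = a²·variance of B = (-0.3)²·134.56 = 12.1104 (the additive constant -24 does not affect variance).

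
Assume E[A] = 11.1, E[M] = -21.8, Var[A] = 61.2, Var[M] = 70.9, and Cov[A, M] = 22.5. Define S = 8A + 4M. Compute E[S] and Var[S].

E[S] = 8·E[A] + 4·E[M] = 8·11.1 + 4·(-21.8) = 1.6.
Var[S] = a²·Var[A] + b²·Var[M] + 2ab·Cov[A, M] with a = 8, b = 4.
= 8²·61.2 + 4²·70.9 + 2·8·4·22.5
= 3916.8 + 1134.4 + 1440 = 6491.2.

E[S] = 1.6, Var[S] = 6491.2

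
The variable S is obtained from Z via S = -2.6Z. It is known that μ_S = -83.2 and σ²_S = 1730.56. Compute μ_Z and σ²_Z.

From S = -2.6Z: μ_S = a·μ_Z + b, so μ_Z = (μ_S − b)/a = (-83.2 − 0)/(-2.6) = 32.
σ²_S = a²·σ²_Z, so σ²_Z = 1730.56/(-2.6)² = 256.

μ_Z = 32, σ²_Z = 256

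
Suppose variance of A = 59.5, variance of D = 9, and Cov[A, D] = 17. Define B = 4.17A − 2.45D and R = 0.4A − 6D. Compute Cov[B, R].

Cov[B, R] = -210.454

By bilinearity, Cov[B, R] = ac·variance of A + bd·variance of D + (ad+bc)·Cov[A, D], with a=4.17, b=-2.45, c=0.4, d=-6.
ac·variance of A = 4.17·0.4·59.5 = 99.246
bd·variance of D = (-2.45)·(-6)·9 = 132.3
(ad+bc)·Cov[A, D] = (-26)·17 = -442
Cov[B, R] = 99.246 + 132.3 + (-442) = -210.454.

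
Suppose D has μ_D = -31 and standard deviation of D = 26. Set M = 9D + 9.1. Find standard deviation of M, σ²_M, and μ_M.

standard deviation of M = 234, σ²_M = 54756, μ_M = -269.9

M = 9D + 9.1 is linear with a = 9, b = 9.1.
standard deviation of M = |a|·standard deviation of D = |9|·26 = 234.
σ²_D = 26² = 676.
σ²_M = a²·σ²_D = 9²·676 = 54756 (the additive constant 9.1 does not affect variance).
μ_M = a·μ_D + b = 9·(-31) + 9.1 = -269.9.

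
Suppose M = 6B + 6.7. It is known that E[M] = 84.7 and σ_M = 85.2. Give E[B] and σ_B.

E[B] = 13, σ_B = 14.2

From M = 6B + 6.7: E[M] = a·E[B] + b, so E[B] = (E[M] − b)/a = (84.7 − 6.7)/6 = 13.
σ_M = |a|·σ_B, so σ_B = 85.2/|6| = 14.2.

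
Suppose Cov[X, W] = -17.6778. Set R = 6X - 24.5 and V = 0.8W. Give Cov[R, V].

Cov[R, V] = a·c·Cov[X, W] = 6·0.8·(-17.6778) = -84.85344. Additive constants drop out.

Cov[R, V] = -84.85344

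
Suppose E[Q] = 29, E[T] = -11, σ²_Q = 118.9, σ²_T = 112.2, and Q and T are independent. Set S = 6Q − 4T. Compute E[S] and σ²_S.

E[S] = 218, σ²_S = 6075.6

E[S] = 6·E[Q] + (-4)·E[T] = 6·29 + (-4)·(-11) = 218.
σ²_S = a²·σ²_Q + b²·σ²_T + 2ab·Cov(Q, T) with a = 6, b = -4.
Independence gives Cov(Q, T) = 0.
= 6²·118.9 + (-4)²·112.2 + 2·6·(-4)·0
= 4280.4 + 1795.2 + 0 = 6075.6.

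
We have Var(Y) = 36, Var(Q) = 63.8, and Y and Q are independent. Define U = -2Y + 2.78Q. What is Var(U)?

Var(U) = 637.07192

Var(U) = a²·Var(Y) + b²·Var(Q) + 2ab·Cov[Y, Q] with a = -2, b = 2.78.
Independence gives Cov[Y, Q] = 0.
= (-2)²·36 + 2.78²·63.8 + 2·(-2)·2.78·0
= 144 + 493.07192 + 0 = 637.07192.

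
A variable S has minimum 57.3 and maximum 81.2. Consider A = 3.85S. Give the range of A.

Range(A) = 92.015

Range of S = 81.2 − 57.3 = 23.9.
Range(A) = |a|·Range(S) = |3.85|·23.9 = 92.015.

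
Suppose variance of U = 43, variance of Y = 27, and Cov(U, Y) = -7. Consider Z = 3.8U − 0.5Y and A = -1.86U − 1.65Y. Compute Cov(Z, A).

Cov(Z, A) = -244.269

By bilinearity, Cov(Z, A) = ac·variance of U + bd·variance of Y + (ad+bc)·Cov(U, Y), with a=3.8, b=-0.5, c=-1.86, d=-1.65.
ac·variance of U = 3.8·(-1.86)·43 = -303.924
bd·variance of Y = (-0.5)·(-1.65)·27 = 22.275
(ad+bc)·Cov(U, Y) = (-5.34)·(-7) = 37.38
Cov(Z, A) = -303.924 + 22.275 + 37.38 = -244.269.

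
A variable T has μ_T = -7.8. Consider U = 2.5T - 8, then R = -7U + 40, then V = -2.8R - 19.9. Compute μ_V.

μ_V = -670.9

μ_U = 2.5·(-7.8) + (-8) = -27.5.
μ_R = (-7)·(-27.5) + 40 = 232.5.
μ_V = (-2.8)·232.5 + (-19.9) = -670.9.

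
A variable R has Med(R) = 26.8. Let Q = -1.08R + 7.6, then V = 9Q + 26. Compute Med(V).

Med(Q) = (-1.08)·26.8 + 7.6 = -21.344.
Med(V) = 9·(-21.344) + 26 = -166.096.

Med(V) = -166.096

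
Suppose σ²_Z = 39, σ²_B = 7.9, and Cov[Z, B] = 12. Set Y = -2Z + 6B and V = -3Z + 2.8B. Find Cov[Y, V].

By bilinearity, Cov[Y, V] = ac·σ²_Z + bd·σ²_B + (ad+bc)·Cov[Z, B], with a=-2, b=6, c=-3, d=2.8.
ac·σ²_Z = (-2)·(-3)·39 = 234
bd·σ²_B = 6·2.8·7.9 = 132.72
(ad+bc)·Cov[Z, B] = (-23.6)·12 = -283.2
Cov[Y, V] = 234 + 132.72 + (-283.2) = 83.52.

Cov[Y, V] = 83.52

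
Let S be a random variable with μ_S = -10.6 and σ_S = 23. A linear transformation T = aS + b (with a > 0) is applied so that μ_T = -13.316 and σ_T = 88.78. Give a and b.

a = 3.86, b = 27.6

σ_T = a·σ_S (a > 0), so a = 88.78/23 = 3.86.
μ_T = a·μ_S + b, so b = -13.316 − 3.86·(-10.6) = 27.6.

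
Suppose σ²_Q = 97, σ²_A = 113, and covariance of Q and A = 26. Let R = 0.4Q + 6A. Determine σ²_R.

σ²_R = 4208.32

σ²_R = a²·σ²_Q + b²·σ²_A + 2ab·covariance of Q and A with a = 0.4, b = 6.
= 0.4²·97 + 6²·113 + 2·0.4·6·26
= 15.52 + 4068 + 124.8 = 4208.32.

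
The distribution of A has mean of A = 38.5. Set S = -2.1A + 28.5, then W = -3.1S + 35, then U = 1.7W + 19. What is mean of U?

mean of S = (-2.1)·38.5 + 28.5 = -52.35.
mean of W = (-3.1)·(-52.35) + 35 = 197.285.
mean of U = 1.7·197.285 + 19 = 354.3845.

mean of U = 354.3845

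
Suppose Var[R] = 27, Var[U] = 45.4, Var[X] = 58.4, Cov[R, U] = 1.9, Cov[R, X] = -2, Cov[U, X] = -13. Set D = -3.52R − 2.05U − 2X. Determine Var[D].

Var[D] = a²·Var[R] + b²·Var[U] + c²·Var[X] + 2ab·Cov[R, U] + 2ac·Cov[R, X] + 2bc·Cov[U, X], with a = -3.52, b = -2.05, c = -2.
= 334.5408 + 190.7935 + 233.6 + 27.4208 + (-28.16) + (-106.6)
= 651.5951.

Var[D] = 651.5951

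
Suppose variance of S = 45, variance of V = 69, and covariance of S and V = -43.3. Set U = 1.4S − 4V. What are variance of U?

variance of U = a²·variance of S + b²·variance of V + 2ab·covariance of S and V with a = 1.4, b = -4.
= 1.4²·45 + (-4)²·69 + 2·1.4·(-4)·(-43.3)
= 88.2 + 1104 + 484.96 = 1677.16.

variance of U = 1677.16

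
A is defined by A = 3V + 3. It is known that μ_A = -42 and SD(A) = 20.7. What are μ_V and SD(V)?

From A = 3V + 3: μ_A = a·μ_V + b, so μ_V = (μ_A − b)/a = (-42 − 3)/3 = -15.
SD(A) = |a|·SD(V), so SD(V) = 20.7/|3| = 6.9.

μ_V = -15, SD(V) = 6.9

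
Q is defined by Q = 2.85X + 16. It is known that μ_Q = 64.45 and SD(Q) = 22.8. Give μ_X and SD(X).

μ_X = 17, SD(X) = 8

From Q = 2.85X + 16: μ_Q = a·μ_X + b, so μ_X = (μ_Q − b)/a = (64.45 − 16)/2.85 = 17.
SD(Q) = |a|·SD(X), so SD(X) = 22.8/|2.85| = 8.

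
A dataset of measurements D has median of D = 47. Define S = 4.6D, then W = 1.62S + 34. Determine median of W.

median of S = 4.6·47 = 216.2.
median of W = 1.62·216.2 + 34 = 384.244.

median of W = 384.244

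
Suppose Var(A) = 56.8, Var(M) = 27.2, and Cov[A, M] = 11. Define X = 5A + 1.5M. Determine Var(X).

Var(X) = 1646.2

Var(X) = a²·Var(A) + b²·Var(M) + 2ab·Cov[A, M] with a = 5, b = 1.5.
= 5²·56.8 + 1.5²·27.2 + 2·5·1.5·11
= 1420 + 61.2 + 165 = 1646.2.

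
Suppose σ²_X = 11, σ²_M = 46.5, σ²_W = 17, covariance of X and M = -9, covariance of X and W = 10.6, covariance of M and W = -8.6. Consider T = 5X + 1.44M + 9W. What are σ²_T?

σ²_T = 2349.9104

σ²_T = a²·σ²_X + b²·σ²_M + c²·σ²_W + 2ab·covariance of X and M + 2ac·covariance of X and W + 2bc·covariance of M and W, with a = 5, b = 1.44, c = 9.
= 275 + 96.4224 + 1377 + (-129.6) + 954 + (-222.912)
= 2349.9104.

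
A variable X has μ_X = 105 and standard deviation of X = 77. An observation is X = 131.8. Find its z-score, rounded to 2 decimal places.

z = (X − μ_X) / standard deviation of X = (131.8 − 105) / 77 ≈ 0.35.

z = 0.35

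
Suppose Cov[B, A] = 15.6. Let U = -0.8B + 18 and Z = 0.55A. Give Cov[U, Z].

Cov[U, Z] = a·c·Cov[B, A] = (-0.8)·0.55·15.6 = -6.864. Additive constants drop out.

Cov[U, Z] = -6.864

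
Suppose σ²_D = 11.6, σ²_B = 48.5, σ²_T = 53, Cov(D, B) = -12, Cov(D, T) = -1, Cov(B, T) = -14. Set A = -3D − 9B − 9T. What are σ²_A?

σ²_A = 5355.9

σ²_A = a²·σ²_D + b²·σ²_B + c²·σ²_T + 2ab·Cov(D, B) + 2ac·Cov(D, T) + 2bc·Cov(B, T), with a = -3, b = -9, c = -9.
= 104.4 + 3928.5 + 4293 + (-648) + (-54) + (-2268)
= 5355.9.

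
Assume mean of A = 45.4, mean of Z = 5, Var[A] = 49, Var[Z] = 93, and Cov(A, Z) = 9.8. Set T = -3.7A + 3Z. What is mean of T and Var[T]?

mean of T = -152.98, Var[T] = 1290.25

mean of T = (-3.7)·mean of A + 3·mean of Z = (-3.7)·45.4 + 3·5 = -152.98.
Var[T] = a²·Var[A] + b²·Var[Z] + 2ab·Cov(A, Z) with a = -3.7, b = 3.
= (-3.7)²·49 + 3²·93 + 2·(-3.7)·3·9.8
= 670.81 + 837 + (-217.56) = 1290.25.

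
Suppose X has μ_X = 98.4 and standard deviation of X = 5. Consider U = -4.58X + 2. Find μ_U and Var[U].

U = -4.58X + 2 is linear with a = -4.58, b = 2.
μ_U = a·μ_X + b = (-4.58)·98.4 + 2 = -448.672.
Var[X] = 5² = 25.
Var[U] = a²·Var[X] = (-4.58)²·25 = 524.41 (the additive constant 2 does not affect variance).

μ_U = -448.672, Var[U] = 524.41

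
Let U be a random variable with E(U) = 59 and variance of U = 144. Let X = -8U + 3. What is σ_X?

σ_X = 96

X = -8U + 3 is linear with a = -8, b = 3.
σ_U = √144 = 12.
σ_X = |a|·σ_U = |-8|·12 = 96.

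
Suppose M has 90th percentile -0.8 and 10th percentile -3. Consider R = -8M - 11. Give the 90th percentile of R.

Since a = -8 < 0 the transformation is decreasing, reversing order: the 90th percentile of R corresponds to the 10th percentile of M.
So P_{90}(R) = a·P_{10}(M) + b = (-8)·(-3) + (-11) = 13.

90th percentile of R = 13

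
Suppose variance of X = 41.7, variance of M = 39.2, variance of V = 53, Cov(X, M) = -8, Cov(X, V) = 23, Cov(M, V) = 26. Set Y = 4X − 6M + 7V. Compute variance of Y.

variance of Y = 4163.4

variance of Y = a²·variance of X + b²·variance of M + c²·variance of V + 2ab·Cov(X, M) + 2ac·Cov(X, V) + 2bc·Cov(M, V), with a = 4, b = -6, c = 7.
= 667.2 + 1411.2 + 2597 + 384 + 1288 + (-2184)
= 4163.4.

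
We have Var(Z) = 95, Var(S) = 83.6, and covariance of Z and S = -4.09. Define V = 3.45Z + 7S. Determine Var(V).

Var(V) = 5029.5905

Var(V) = a²·Var(Z) + b²·Var(S) + 2ab·covariance of Z and S with a = 3.45, b = 7.
= 3.45²·95 + 7²·83.6 + 2·3.45·7·(-4.09)
= 1130.7375 + 4096.4 + (-197.547) = 5029.5905.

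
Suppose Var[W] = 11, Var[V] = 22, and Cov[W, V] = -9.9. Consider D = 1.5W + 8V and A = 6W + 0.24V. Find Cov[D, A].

By bilinearity, Cov[D, A] = ac·Var[W] + bd·Var[V] + (ad+bc)·Cov[W, V], with a=1.5, b=8, c=6, d=0.24.
ac·Var[W] = 1.5·6·11 = 99
bd·Var[V] = 8·0.24·22 = 42.24
(ad+bc)·Cov[W, V] = (48.36)·(-9.9) = -478.764
Cov[D, A] = 99 + 42.24 + (-478.764) = -337.524.

Cov[D, A] = -337.524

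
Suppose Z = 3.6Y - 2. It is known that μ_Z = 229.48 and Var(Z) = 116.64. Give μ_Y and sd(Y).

From Z = 3.6Y - 2: μ_Z = a·μ_Y + b, so μ_Y = (μ_Z − b)/a = (229.48 − (-2))/3.6 = 64.3.
sd(Z) = √116.64 = 10.8.
sd(Z) = |a|·sd(Y), so sd(Y) = 10.8/|3.6| = 3.

μ_Y = 64.3, sd(Y) = 3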